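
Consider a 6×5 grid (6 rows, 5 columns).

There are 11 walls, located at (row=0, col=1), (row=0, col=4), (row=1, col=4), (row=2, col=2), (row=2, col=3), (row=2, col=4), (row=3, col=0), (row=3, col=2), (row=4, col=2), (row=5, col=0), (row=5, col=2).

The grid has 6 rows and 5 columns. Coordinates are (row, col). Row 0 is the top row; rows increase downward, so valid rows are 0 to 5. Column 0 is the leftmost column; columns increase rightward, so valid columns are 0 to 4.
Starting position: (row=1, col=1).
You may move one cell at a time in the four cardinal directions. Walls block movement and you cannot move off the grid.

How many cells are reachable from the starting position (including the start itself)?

Answer: Reachable cells: 13

Derivation:
BFS flood-fill from (row=1, col=1):
  Distance 0: (row=1, col=1)
  Distance 1: (row=1, col=0), (row=1, col=2), (row=2, col=1)
  Distance 2: (row=0, col=0), (row=0, col=2), (row=1, col=3), (row=2, col=0), (row=3, col=1)
  Distance 3: (row=0, col=3), (row=4, col=1)
  Distance 4: (row=4, col=0), (row=5, col=1)
Total reachable: 13 (grid has 19 open cells total)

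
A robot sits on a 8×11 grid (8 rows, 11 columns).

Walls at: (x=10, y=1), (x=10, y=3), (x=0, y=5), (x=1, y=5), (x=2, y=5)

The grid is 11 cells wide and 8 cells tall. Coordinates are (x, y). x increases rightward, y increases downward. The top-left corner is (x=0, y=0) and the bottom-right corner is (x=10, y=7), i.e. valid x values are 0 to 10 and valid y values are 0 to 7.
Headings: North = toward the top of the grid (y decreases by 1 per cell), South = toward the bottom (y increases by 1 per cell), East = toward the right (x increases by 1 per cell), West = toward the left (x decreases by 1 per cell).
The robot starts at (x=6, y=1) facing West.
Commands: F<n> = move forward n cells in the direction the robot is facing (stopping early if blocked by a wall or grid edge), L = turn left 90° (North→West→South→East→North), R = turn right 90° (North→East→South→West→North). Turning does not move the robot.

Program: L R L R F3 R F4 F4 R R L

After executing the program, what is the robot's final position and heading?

Answer: Final position: (x=3, y=0), facing East

Derivation:
Start: (x=6, y=1), facing West
  L: turn left, now facing South
  R: turn right, now facing West
  L: turn left, now facing South
  R: turn right, now facing West
  F3: move forward 3, now at (x=3, y=1)
  R: turn right, now facing North
  F4: move forward 1/4 (blocked), now at (x=3, y=0)
  F4: move forward 0/4 (blocked), now at (x=3, y=0)
  R: turn right, now facing East
  R: turn right, now facing South
  L: turn left, now facing East
Final: (x=3, y=0), facing East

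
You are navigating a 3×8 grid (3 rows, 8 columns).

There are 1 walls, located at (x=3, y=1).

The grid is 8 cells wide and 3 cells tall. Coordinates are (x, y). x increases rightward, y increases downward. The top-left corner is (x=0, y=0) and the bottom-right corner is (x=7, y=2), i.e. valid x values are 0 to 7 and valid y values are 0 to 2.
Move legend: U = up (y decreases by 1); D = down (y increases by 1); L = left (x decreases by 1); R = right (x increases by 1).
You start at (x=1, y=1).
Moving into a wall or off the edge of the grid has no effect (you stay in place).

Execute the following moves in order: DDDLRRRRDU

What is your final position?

Start: (x=1, y=1)
  D (down): (x=1, y=1) -> (x=1, y=2)
  D (down): blocked, stay at (x=1, y=2)
  D (down): blocked, stay at (x=1, y=2)
  L (left): (x=1, y=2) -> (x=0, y=2)
  R (right): (x=0, y=2) -> (x=1, y=2)
  R (right): (x=1, y=2) -> (x=2, y=2)
  R (right): (x=2, y=2) -> (x=3, y=2)
  R (right): (x=3, y=2) -> (x=4, y=2)
  D (down): blocked, stay at (x=4, y=2)
  U (up): (x=4, y=2) -> (x=4, y=1)
Final: (x=4, y=1)

Answer: Final position: (x=4, y=1)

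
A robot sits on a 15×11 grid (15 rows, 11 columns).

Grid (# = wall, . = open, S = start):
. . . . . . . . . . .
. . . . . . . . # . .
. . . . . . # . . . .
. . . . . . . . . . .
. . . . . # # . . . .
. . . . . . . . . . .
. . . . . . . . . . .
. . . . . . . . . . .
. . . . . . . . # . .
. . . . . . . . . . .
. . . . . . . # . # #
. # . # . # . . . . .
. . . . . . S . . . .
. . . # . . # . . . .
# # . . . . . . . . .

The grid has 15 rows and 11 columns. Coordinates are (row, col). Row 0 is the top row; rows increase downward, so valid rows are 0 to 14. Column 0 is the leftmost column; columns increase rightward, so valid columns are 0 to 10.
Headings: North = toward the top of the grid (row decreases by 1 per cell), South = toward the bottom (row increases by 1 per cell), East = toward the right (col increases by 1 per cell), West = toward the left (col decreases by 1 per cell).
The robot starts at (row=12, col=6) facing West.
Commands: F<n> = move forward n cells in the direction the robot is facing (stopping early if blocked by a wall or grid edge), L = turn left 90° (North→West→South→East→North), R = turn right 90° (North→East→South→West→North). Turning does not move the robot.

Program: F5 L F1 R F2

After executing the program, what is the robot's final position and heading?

Start: (row=12, col=6), facing West
  F5: move forward 5, now at (row=12, col=1)
  L: turn left, now facing South
  F1: move forward 1, now at (row=13, col=1)
  R: turn right, now facing West
  F2: move forward 1/2 (blocked), now at (row=13, col=0)
Final: (row=13, col=0), facing West

Answer: Final position: (row=13, col=0), facing West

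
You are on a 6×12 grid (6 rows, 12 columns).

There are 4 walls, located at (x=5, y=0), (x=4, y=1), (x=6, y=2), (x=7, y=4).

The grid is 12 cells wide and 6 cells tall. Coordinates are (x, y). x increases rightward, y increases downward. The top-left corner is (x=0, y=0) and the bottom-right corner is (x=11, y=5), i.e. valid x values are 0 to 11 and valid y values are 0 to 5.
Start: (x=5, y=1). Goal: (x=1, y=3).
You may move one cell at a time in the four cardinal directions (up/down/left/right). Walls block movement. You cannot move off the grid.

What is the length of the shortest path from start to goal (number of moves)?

BFS from (x=5, y=1) until reaching (x=1, y=3):
  Distance 0: (x=5, y=1)
  Distance 1: (x=6, y=1), (x=5, y=2)
  Distance 2: (x=6, y=0), (x=7, y=1), (x=4, y=2), (x=5, y=3)
  Distance 3: (x=7, y=0), (x=8, y=1), (x=3, y=2), (x=7, y=2), (x=4, y=3), (x=6, y=3), (x=5, y=4)
  Distance 4: (x=8, y=0), (x=3, y=1), (x=9, y=1), (x=2, y=2), (x=8, y=2), (x=3, y=3), (x=7, y=3), (x=4, y=4), (x=6, y=4), (x=5, y=5)
  Distance 5: (x=3, y=0), (x=9, y=0), (x=2, y=1), (x=10, y=1), (x=1, y=2), (x=9, y=2), (x=2, y=3), (x=8, y=3), (x=3, y=4), (x=4, y=5), (x=6, y=5)
  Distance 6: (x=2, y=0), (x=4, y=0), (x=10, y=0), (x=1, y=1), (x=11, y=1), (x=0, y=2), (x=10, y=2), (x=1, y=3), (x=9, y=3), (x=2, y=4), (x=8, y=4), (x=3, y=5), (x=7, y=5)  <- goal reached here
One shortest path (6 moves): (x=5, y=1) -> (x=5, y=2) -> (x=4, y=2) -> (x=3, y=2) -> (x=2, y=2) -> (x=1, y=2) -> (x=1, y=3)

Answer: Shortest path length: 6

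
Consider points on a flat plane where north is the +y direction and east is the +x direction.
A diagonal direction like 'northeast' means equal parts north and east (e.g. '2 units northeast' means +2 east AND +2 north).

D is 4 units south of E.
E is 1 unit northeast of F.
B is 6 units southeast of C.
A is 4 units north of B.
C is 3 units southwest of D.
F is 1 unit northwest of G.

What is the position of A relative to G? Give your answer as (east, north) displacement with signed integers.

Place G at the origin (east=0, north=0).
  F is 1 unit northwest of G: delta (east=-1, north=+1); F at (east=-1, north=1).
  E is 1 unit northeast of F: delta (east=+1, north=+1); E at (east=0, north=2).
  D is 4 units south of E: delta (east=+0, north=-4); D at (east=0, north=-2).
  C is 3 units southwest of D: delta (east=-3, north=-3); C at (east=-3, north=-5).
  B is 6 units southeast of C: delta (east=+6, north=-6); B at (east=3, north=-11).
  A is 4 units north of B: delta (east=+0, north=+4); A at (east=3, north=-7).
Therefore A relative to G: (east=3, north=-7).

Answer: A is at (east=3, north=-7) relative to G.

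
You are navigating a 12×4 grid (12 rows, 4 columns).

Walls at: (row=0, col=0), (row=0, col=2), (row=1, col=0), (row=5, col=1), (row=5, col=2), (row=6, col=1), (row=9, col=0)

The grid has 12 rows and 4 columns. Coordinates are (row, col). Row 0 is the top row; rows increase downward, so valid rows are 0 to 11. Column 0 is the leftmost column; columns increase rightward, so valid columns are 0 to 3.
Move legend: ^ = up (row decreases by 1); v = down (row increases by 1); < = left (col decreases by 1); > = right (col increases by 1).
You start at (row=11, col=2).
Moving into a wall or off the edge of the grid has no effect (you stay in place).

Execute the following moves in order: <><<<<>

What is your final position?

Start: (row=11, col=2)
  < (left): (row=11, col=2) -> (row=11, col=1)
  > (right): (row=11, col=1) -> (row=11, col=2)
  < (left): (row=11, col=2) -> (row=11, col=1)
  < (left): (row=11, col=1) -> (row=11, col=0)
  < (left): blocked, stay at (row=11, col=0)
  < (left): blocked, stay at (row=11, col=0)
  > (right): (row=11, col=0) -> (row=11, col=1)
Final: (row=11, col=1)

Answer: Final position: (row=11, col=1)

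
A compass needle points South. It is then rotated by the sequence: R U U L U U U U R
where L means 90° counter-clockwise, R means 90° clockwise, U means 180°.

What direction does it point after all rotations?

Start: South
  R (right (90° clockwise)) -> West
  U (U-turn (180°)) -> East
  U (U-turn (180°)) -> West
  L (left (90° counter-clockwise)) -> South
  U (U-turn (180°)) -> North
  U (U-turn (180°)) -> South
  U (U-turn (180°)) -> North
  U (U-turn (180°)) -> South
  R (right (90° clockwise)) -> West
Final: West

Answer: Final heading: West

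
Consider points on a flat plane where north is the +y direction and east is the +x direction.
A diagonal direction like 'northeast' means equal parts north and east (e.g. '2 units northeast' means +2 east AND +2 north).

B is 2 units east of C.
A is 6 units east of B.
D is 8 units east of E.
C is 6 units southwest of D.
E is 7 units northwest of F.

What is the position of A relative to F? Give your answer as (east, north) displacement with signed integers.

Answer: A is at (east=3, north=1) relative to F.

Derivation:
Place F at the origin (east=0, north=0).
  E is 7 units northwest of F: delta (east=-7, north=+7); E at (east=-7, north=7).
  D is 8 units east of E: delta (east=+8, north=+0); D at (east=1, north=7).
  C is 6 units southwest of D: delta (east=-6, north=-6); C at (east=-5, north=1).
  B is 2 units east of C: delta (east=+2, north=+0); B at (east=-3, north=1).
  A is 6 units east of B: delta (east=+6, north=+0); A at (east=3, north=1).
Therefore A relative to F: (east=3, north=1).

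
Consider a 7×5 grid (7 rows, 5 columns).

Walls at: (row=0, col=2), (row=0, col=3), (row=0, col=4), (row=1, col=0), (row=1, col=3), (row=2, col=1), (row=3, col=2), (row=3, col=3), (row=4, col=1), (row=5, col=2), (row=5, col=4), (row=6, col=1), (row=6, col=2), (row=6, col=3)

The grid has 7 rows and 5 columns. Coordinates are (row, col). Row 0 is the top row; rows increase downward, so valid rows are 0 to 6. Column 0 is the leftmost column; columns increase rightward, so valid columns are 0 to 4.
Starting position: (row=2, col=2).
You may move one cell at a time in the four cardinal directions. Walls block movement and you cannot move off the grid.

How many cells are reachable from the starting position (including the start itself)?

BFS flood-fill from (row=2, col=2):
  Distance 0: (row=2, col=2)
  Distance 1: (row=1, col=2), (row=2, col=3)
  Distance 2: (row=1, col=1), (row=2, col=4)
  Distance 3: (row=0, col=1), (row=1, col=4), (row=3, col=4)
  Distance 4: (row=0, col=0), (row=4, col=4)
  Distance 5: (row=4, col=3)
  Distance 6: (row=4, col=2), (row=5, col=3)
Total reachable: 13 (grid has 21 open cells total)

Answer: Reachable cells: 13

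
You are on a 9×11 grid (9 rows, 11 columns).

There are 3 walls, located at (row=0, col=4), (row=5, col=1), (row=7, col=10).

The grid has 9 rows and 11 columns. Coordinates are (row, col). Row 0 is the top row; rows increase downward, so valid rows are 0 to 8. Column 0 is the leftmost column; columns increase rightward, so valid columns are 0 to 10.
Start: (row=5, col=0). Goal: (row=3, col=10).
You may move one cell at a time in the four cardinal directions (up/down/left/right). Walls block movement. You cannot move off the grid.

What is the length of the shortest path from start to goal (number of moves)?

Answer: Shortest path length: 12

Derivation:
BFS from (row=5, col=0) until reaching (row=3, col=10):
  Distance 0: (row=5, col=0)
  Distance 1: (row=4, col=0), (row=6, col=0)
  Distance 2: (row=3, col=0), (row=4, col=1), (row=6, col=1), (row=7, col=0)
  Distance 3: (row=2, col=0), (row=3, col=1), (row=4, col=2), (row=6, col=2), (row=7, col=1), (row=8, col=0)
  Distance 4: (row=1, col=0), (row=2, col=1), (row=3, col=2), (row=4, col=3), (row=5, col=2), (row=6, col=3), (row=7, col=2), (row=8, col=1)
  Distance 5: (row=0, col=0), (row=1, col=1), (row=2, col=2), (row=3, col=3), (row=4, col=4), (row=5, col=3), (row=6, col=4), (row=7, col=3), (row=8, col=2)
  Distance 6: (row=0, col=1), (row=1, col=2), (row=2, col=3), (row=3, col=4), (row=4, col=5), (row=5, col=4), (row=6, col=5), (row=7, col=4), (row=8, col=3)
  Distance 7: (row=0, col=2), (row=1, col=3), (row=2, col=4), (row=3, col=5), (row=4, col=6), (row=5, col=5), (row=6, col=6), (row=7, col=5), (row=8, col=4)
  Distance 8: (row=0, col=3), (row=1, col=4), (row=2, col=5), (row=3, col=6), (row=4, col=7), (row=5, col=6), (row=6, col=7), (row=7, col=6), (row=8, col=5)
  Distance 9: (row=1, col=5), (row=2, col=6), (row=3, col=7), (row=4, col=8), (row=5, col=7), (row=6, col=8), (row=7, col=7), (row=8, col=6)
  Distance 10: (row=0, col=5), (row=1, col=6), (row=2, col=7), (row=3, col=8), (row=4, col=9), (row=5, col=8), (row=6, col=9), (row=7, col=8), (row=8, col=7)
  Distance 11: (row=0, col=6), (row=1, col=7), (row=2, col=8), (row=3, col=9), (row=4, col=10), (row=5, col=9), (row=6, col=10), (row=7, col=9), (row=8, col=8)
  Distance 12: (row=0, col=7), (row=1, col=8), (row=2, col=9), (row=3, col=10), (row=5, col=10), (row=8, col=9)  <- goal reached here
One shortest path (12 moves): (row=5, col=0) -> (row=4, col=0) -> (row=4, col=1) -> (row=4, col=2) -> (row=4, col=3) -> (row=4, col=4) -> (row=4, col=5) -> (row=4, col=6) -> (row=4, col=7) -> (row=4, col=8) -> (row=4, col=9) -> (row=4, col=10) -> (row=3, col=10)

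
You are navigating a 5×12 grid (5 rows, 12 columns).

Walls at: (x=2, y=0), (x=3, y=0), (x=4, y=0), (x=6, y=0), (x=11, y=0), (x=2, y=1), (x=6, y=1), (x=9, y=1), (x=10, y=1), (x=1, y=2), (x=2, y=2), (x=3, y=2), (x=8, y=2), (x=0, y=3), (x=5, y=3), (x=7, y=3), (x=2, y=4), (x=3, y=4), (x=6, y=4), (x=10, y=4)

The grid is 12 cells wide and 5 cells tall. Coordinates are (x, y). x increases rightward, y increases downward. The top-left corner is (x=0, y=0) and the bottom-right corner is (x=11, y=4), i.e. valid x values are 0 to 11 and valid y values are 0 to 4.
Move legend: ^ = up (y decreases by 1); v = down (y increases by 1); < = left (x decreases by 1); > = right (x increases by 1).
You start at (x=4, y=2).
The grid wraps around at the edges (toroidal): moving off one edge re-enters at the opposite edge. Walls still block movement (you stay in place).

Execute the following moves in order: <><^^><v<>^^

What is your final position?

Start: (x=4, y=2)
  < (left): blocked, stay at (x=4, y=2)
  > (right): (x=4, y=2) -> (x=5, y=2)
  < (left): (x=5, y=2) -> (x=4, y=2)
  ^ (up): (x=4, y=2) -> (x=4, y=1)
  ^ (up): blocked, stay at (x=4, y=1)
  > (right): (x=4, y=1) -> (x=5, y=1)
  < (left): (x=5, y=1) -> (x=4, y=1)
  v (down): (x=4, y=1) -> (x=4, y=2)
  < (left): blocked, stay at (x=4, y=2)
  > (right): (x=4, y=2) -> (x=5, y=2)
  ^ (up): (x=5, y=2) -> (x=5, y=1)
  ^ (up): (x=5, y=1) -> (x=5, y=0)
Final: (x=5, y=0)

Answer: Final position: (x=5, y=0)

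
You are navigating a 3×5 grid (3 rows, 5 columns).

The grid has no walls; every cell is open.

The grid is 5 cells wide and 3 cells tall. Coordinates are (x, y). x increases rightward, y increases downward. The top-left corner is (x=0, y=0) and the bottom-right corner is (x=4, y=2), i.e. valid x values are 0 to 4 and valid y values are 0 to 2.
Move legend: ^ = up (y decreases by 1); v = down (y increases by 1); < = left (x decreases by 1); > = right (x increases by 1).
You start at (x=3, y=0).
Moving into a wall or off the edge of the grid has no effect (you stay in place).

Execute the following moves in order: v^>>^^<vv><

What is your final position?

Answer: Final position: (x=3, y=2)

Derivation:
Start: (x=3, y=0)
  v (down): (x=3, y=0) -> (x=3, y=1)
  ^ (up): (x=3, y=1) -> (x=3, y=0)
  > (right): (x=3, y=0) -> (x=4, y=0)
  > (right): blocked, stay at (x=4, y=0)
  ^ (up): blocked, stay at (x=4, y=0)
  ^ (up): blocked, stay at (x=4, y=0)
  < (left): (x=4, y=0) -> (x=3, y=0)
  v (down): (x=3, y=0) -> (x=3, y=1)
  v (down): (x=3, y=1) -> (x=3, y=2)
  > (right): (x=3, y=2) -> (x=4, y=2)
  < (left): (x=4, y=2) -> (x=3, y=2)
Final: (x=3, y=2)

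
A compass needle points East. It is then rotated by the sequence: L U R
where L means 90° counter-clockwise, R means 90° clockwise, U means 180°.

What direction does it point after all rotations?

Start: East
  L (left (90° counter-clockwise)) -> North
  U (U-turn (180°)) -> South
  R (right (90° clockwise)) -> West
Final: West

Answer: Final heading: West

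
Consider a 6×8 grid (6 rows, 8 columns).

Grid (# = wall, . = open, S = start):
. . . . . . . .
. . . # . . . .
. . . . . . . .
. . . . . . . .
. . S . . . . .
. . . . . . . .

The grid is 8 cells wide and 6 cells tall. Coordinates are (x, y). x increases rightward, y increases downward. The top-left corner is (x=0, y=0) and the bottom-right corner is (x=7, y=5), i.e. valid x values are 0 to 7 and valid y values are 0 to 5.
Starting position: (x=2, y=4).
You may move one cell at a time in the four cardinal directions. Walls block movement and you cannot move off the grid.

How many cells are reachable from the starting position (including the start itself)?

BFS flood-fill from (x=2, y=4):
  Distance 0: (x=2, y=4)
  Distance 1: (x=2, y=3), (x=1, y=4), (x=3, y=4), (x=2, y=5)
  Distance 2: (x=2, y=2), (x=1, y=3), (x=3, y=3), (x=0, y=4), (x=4, y=4), (x=1, y=5), (x=3, y=5)
  Distance 3: (x=2, y=1), (x=1, y=2), (x=3, y=2), (x=0, y=3), (x=4, y=3), (x=5, y=4), (x=0, y=5), (x=4, y=5)
  Distance 4: (x=2, y=0), (x=1, y=1), (x=0, y=2), (x=4, y=2), (x=5, y=3), (x=6, y=4), (x=5, y=5)
  Distance 5: (x=1, y=0), (x=3, y=0), (x=0, y=1), (x=4, y=1), (x=5, y=2), (x=6, y=3), (x=7, y=4), (x=6, y=5)
  Distance 6: (x=0, y=0), (x=4, y=0), (x=5, y=1), (x=6, y=2), (x=7, y=3), (x=7, y=5)
  Distance 7: (x=5, y=0), (x=6, y=1), (x=7, y=2)
  Distance 8: (x=6, y=0), (x=7, y=1)
  Distance 9: (x=7, y=0)
Total reachable: 47 (grid has 47 open cells total)

Answer: Reachable cells: 47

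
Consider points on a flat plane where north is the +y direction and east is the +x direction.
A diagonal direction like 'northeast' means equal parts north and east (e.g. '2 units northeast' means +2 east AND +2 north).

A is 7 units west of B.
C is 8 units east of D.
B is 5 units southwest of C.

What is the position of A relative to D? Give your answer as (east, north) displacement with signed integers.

Answer: A is at (east=-4, north=-5) relative to D.

Derivation:
Place D at the origin (east=0, north=0).
  C is 8 units east of D: delta (east=+8, north=+0); C at (east=8, north=0).
  B is 5 units southwest of C: delta (east=-5, north=-5); B at (east=3, north=-5).
  A is 7 units west of B: delta (east=-7, north=+0); A at (east=-4, north=-5).
Therefore A relative to D: (east=-4, north=-5).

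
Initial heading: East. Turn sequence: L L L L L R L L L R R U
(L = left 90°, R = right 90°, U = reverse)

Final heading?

Start: East
  L (left (90° counter-clockwise)) -> North
  L (left (90° counter-clockwise)) -> West
  L (left (90° counter-clockwise)) -> South
  L (left (90° counter-clockwise)) -> East
  L (left (90° counter-clockwise)) -> North
  R (right (90° clockwise)) -> East
  L (left (90° counter-clockwise)) -> North
  L (left (90° counter-clockwise)) -> West
  L (left (90° counter-clockwise)) -> South
  R (right (90° clockwise)) -> West
  R (right (90° clockwise)) -> North
  U (U-turn (180°)) -> South
Final: South

Answer: Final heading: South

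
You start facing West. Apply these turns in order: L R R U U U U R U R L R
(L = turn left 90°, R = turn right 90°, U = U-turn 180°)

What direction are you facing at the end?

Answer: Final heading: North

Derivation:
Start: West
  L (left (90° counter-clockwise)) -> South
  R (right (90° clockwise)) -> West
  R (right (90° clockwise)) -> North
  U (U-turn (180°)) -> South
  U (U-turn (180°)) -> North
  U (U-turn (180°)) -> South
  U (U-turn (180°)) -> North
  R (right (90° clockwise)) -> East
  U (U-turn (180°)) -> West
  R (right (90° clockwise)) -> North
  L (left (90° counter-clockwise)) -> West
  R (right (90° clockwise)) -> North
Final: North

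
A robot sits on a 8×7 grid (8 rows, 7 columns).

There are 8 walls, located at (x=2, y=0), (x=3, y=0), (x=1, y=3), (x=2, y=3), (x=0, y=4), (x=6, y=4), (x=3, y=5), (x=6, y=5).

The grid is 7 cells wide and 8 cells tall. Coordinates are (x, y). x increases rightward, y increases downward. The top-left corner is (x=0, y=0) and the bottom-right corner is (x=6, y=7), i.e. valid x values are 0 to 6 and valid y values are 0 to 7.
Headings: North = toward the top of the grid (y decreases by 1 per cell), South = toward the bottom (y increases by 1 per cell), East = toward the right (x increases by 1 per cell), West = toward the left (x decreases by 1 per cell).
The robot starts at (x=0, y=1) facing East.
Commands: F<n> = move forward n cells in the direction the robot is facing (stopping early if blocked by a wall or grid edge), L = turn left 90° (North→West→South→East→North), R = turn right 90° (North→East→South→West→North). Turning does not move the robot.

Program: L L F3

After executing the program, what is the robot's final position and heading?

Answer: Final position: (x=0, y=1), facing West

Derivation:
Start: (x=0, y=1), facing East
  L: turn left, now facing North
  L: turn left, now facing West
  F3: move forward 0/3 (blocked), now at (x=0, y=1)
Final: (x=0, y=1), facing West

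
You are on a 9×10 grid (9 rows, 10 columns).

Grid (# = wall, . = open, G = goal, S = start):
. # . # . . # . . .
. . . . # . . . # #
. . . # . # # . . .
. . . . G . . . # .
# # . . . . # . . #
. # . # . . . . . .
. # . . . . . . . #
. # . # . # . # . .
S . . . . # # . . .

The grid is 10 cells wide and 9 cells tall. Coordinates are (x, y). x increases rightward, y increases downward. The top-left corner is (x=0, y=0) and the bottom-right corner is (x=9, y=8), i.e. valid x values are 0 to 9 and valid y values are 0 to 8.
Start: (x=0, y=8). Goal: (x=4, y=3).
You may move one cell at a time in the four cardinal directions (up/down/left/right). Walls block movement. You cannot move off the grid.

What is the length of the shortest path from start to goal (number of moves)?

BFS from (x=0, y=8) until reaching (x=4, y=3):
  Distance 0: (x=0, y=8)
  Distance 1: (x=0, y=7), (x=1, y=8)
  Distance 2: (x=0, y=6), (x=2, y=8)
  Distance 3: (x=0, y=5), (x=2, y=7), (x=3, y=8)
  Distance 4: (x=2, y=6), (x=4, y=8)
  Distance 5: (x=2, y=5), (x=3, y=6), (x=4, y=7)
  Distance 6: (x=2, y=4), (x=4, y=6)
  Distance 7: (x=2, y=3), (x=3, y=4), (x=4, y=5), (x=5, y=6)
  Distance 8: (x=2, y=2), (x=1, y=3), (x=3, y=3), (x=4, y=4), (x=5, y=5), (x=6, y=6)
  Distance 9: (x=2, y=1), (x=1, y=2), (x=0, y=3), (x=4, y=3), (x=5, y=4), (x=6, y=5), (x=7, y=6), (x=6, y=7)  <- goal reached here
One shortest path (9 moves): (x=0, y=8) -> (x=1, y=8) -> (x=2, y=8) -> (x=3, y=8) -> (x=4, y=8) -> (x=4, y=7) -> (x=4, y=6) -> (x=4, y=5) -> (x=4, y=4) -> (x=4, y=3)

Answer: Shortest path length: 9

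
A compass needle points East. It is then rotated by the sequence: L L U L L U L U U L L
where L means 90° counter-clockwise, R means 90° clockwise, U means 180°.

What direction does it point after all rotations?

Start: East
  L (left (90° counter-clockwise)) -> North
  L (left (90° counter-clockwise)) -> West
  U (U-turn (180°)) -> East
  L (left (90° counter-clockwise)) -> North
  L (left (90° counter-clockwise)) -> West
  U (U-turn (180°)) -> East
  L (left (90° counter-clockwise)) -> North
  U (U-turn (180°)) -> South
  U (U-turn (180°)) -> North
  L (left (90° counter-clockwise)) -> West
  L (left (90° counter-clockwise)) -> South
Final: South

Answer: Final heading: South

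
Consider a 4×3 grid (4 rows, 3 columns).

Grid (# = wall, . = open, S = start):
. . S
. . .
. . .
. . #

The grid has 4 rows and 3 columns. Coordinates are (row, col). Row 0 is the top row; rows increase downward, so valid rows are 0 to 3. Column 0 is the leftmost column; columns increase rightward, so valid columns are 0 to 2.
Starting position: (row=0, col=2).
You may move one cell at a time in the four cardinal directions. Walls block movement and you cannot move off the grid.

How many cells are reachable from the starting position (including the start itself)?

Answer: Reachable cells: 11

Derivation:
BFS flood-fill from (row=0, col=2):
  Distance 0: (row=0, col=2)
  Distance 1: (row=0, col=1), (row=1, col=2)
  Distance 2: (row=0, col=0), (row=1, col=1), (row=2, col=2)
  Distance 3: (row=1, col=0), (row=2, col=1)
  Distance 4: (row=2, col=0), (row=3, col=1)
  Distance 5: (row=3, col=0)
Total reachable: 11 (grid has 11 open cells total)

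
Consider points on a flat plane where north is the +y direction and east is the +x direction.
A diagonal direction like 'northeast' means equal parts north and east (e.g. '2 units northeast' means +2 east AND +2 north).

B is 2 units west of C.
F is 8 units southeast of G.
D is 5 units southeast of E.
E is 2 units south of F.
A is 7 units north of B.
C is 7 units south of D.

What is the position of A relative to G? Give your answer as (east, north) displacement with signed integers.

Place G at the origin (east=0, north=0).
  F is 8 units southeast of G: delta (east=+8, north=-8); F at (east=8, north=-8).
  E is 2 units south of F: delta (east=+0, north=-2); E at (east=8, north=-10).
  D is 5 units southeast of E: delta (east=+5, north=-5); D at (east=13, north=-15).
  C is 7 units south of D: delta (east=+0, north=-7); C at (east=13, north=-22).
  B is 2 units west of C: delta (east=-2, north=+0); B at (east=11, north=-22).
  A is 7 units north of B: delta (east=+0, north=+7); A at (east=11, north=-15).
Therefore A relative to G: (east=11, north=-15).

Answer: A is at (east=11, north=-15) relative to G.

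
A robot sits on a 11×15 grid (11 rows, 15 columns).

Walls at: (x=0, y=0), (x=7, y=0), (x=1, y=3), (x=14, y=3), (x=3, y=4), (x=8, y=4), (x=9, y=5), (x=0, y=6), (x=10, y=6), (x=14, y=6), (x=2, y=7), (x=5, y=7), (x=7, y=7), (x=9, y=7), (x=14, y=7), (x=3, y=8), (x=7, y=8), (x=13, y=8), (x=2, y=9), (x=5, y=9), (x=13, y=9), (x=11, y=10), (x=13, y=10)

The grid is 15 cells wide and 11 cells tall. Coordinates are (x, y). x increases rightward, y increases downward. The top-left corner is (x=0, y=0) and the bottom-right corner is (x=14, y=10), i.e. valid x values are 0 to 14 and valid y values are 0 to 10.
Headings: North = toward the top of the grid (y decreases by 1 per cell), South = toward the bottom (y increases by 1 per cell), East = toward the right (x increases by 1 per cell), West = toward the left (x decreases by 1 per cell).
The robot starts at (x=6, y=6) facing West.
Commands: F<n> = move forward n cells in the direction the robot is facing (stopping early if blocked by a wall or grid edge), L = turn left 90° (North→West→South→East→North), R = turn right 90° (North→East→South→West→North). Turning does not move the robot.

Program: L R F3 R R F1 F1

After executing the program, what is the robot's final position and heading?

Answer: Final position: (x=5, y=6), facing East

Derivation:
Start: (x=6, y=6), facing West
  L: turn left, now facing South
  R: turn right, now facing West
  F3: move forward 3, now at (x=3, y=6)
  R: turn right, now facing North
  R: turn right, now facing East
  F1: move forward 1, now at (x=4, y=6)
  F1: move forward 1, now at (x=5, y=6)
Final: (x=5, y=6), facing East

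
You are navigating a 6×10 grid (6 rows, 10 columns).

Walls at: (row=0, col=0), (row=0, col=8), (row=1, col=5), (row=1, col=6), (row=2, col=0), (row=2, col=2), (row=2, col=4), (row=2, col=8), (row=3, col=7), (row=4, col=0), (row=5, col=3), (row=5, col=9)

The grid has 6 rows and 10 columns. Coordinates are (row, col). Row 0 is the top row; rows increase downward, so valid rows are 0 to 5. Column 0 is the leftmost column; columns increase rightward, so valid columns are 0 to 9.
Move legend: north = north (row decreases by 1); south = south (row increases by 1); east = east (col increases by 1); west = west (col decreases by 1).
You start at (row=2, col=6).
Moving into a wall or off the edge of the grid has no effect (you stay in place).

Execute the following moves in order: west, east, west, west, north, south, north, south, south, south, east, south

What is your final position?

Start: (row=2, col=6)
  west (west): (row=2, col=6) -> (row=2, col=5)
  east (east): (row=2, col=5) -> (row=2, col=6)
  west (west): (row=2, col=6) -> (row=2, col=5)
  west (west): blocked, stay at (row=2, col=5)
  north (north): blocked, stay at (row=2, col=5)
  south (south): (row=2, col=5) -> (row=3, col=5)
  north (north): (row=3, col=5) -> (row=2, col=5)
  south (south): (row=2, col=5) -> (row=3, col=5)
  south (south): (row=3, col=5) -> (row=4, col=5)
  south (south): (row=4, col=5) -> (row=5, col=5)
  east (east): (row=5, col=5) -> (row=5, col=6)
  south (south): blocked, stay at (row=5, col=6)
Final: (row=5, col=6)

Answer: Final position: (row=5, col=6)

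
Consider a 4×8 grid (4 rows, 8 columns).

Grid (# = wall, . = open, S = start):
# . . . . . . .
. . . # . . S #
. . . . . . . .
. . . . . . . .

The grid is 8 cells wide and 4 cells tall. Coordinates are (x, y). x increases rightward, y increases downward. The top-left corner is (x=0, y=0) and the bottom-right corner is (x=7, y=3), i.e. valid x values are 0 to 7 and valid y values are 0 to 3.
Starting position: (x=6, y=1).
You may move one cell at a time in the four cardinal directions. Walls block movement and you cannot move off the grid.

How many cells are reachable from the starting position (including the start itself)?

Answer: Reachable cells: 29

Derivation:
BFS flood-fill from (x=6, y=1):
  Distance 0: (x=6, y=1)
  Distance 1: (x=6, y=0), (x=5, y=1), (x=6, y=2)
  Distance 2: (x=5, y=0), (x=7, y=0), (x=4, y=1), (x=5, y=2), (x=7, y=2), (x=6, y=3)
  Distance 3: (x=4, y=0), (x=4, y=2), (x=5, y=3), (x=7, y=3)
  Distance 4: (x=3, y=0), (x=3, y=2), (x=4, y=3)
  Distance 5: (x=2, y=0), (x=2, y=2), (x=3, y=3)
  Distance 6: (x=1, y=0), (x=2, y=1), (x=1, y=2), (x=2, y=3)
  Distance 7: (x=1, y=1), (x=0, y=2), (x=1, y=3)
  Distance 8: (x=0, y=1), (x=0, y=3)
Total reachable: 29 (grid has 29 open cells total)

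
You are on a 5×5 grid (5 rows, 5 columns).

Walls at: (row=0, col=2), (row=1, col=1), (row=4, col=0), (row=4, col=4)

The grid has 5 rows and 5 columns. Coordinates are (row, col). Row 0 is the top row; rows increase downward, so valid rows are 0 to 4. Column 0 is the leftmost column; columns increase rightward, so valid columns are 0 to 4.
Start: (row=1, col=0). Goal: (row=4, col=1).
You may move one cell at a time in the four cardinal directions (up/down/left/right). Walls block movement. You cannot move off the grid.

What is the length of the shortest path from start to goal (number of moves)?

Answer: Shortest path length: 4

Derivation:
BFS from (row=1, col=0) until reaching (row=4, col=1):
  Distance 0: (row=1, col=0)
  Distance 1: (row=0, col=0), (row=2, col=0)
  Distance 2: (row=0, col=1), (row=2, col=1), (row=3, col=0)
  Distance 3: (row=2, col=2), (row=3, col=1)
  Distance 4: (row=1, col=2), (row=2, col=3), (row=3, col=2), (row=4, col=1)  <- goal reached here
One shortest path (4 moves): (row=1, col=0) -> (row=2, col=0) -> (row=2, col=1) -> (row=3, col=1) -> (row=4, col=1)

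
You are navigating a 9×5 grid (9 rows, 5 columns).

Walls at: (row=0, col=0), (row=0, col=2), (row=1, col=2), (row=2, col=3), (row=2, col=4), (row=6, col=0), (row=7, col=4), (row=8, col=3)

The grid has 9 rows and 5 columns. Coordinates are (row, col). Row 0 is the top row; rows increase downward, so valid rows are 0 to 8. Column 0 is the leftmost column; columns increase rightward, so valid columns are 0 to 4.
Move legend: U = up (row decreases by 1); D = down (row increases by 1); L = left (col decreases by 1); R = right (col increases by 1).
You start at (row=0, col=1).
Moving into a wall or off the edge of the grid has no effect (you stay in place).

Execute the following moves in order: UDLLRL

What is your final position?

Answer: Final position: (row=1, col=0)

Derivation:
Start: (row=0, col=1)
  U (up): blocked, stay at (row=0, col=1)
  D (down): (row=0, col=1) -> (row=1, col=1)
  L (left): (row=1, col=1) -> (row=1, col=0)
  L (left): blocked, stay at (row=1, col=0)
  R (right): (row=1, col=0) -> (row=1, col=1)
  L (left): (row=1, col=1) -> (row=1, col=0)
Final: (row=1, col=0)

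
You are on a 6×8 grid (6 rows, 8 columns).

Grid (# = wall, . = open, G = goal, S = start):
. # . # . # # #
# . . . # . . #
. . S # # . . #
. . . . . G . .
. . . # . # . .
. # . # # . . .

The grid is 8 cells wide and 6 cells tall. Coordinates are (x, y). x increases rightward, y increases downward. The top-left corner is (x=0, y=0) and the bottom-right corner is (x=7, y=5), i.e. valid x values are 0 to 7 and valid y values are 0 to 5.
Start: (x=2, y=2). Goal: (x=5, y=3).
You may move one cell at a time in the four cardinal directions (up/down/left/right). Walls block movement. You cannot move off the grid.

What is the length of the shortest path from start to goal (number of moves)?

BFS from (x=2, y=2) until reaching (x=5, y=3):
  Distance 0: (x=2, y=2)
  Distance 1: (x=2, y=1), (x=1, y=2), (x=2, y=3)
  Distance 2: (x=2, y=0), (x=1, y=1), (x=3, y=1), (x=0, y=2), (x=1, y=3), (x=3, y=3), (x=2, y=4)
  Distance 3: (x=0, y=3), (x=4, y=3), (x=1, y=4), (x=2, y=5)
  Distance 4: (x=5, y=3), (x=0, y=4), (x=4, y=4)  <- goal reached here
One shortest path (4 moves): (x=2, y=2) -> (x=2, y=3) -> (x=3, y=3) -> (x=4, y=3) -> (x=5, y=3)

Answer: Shortest path length: 4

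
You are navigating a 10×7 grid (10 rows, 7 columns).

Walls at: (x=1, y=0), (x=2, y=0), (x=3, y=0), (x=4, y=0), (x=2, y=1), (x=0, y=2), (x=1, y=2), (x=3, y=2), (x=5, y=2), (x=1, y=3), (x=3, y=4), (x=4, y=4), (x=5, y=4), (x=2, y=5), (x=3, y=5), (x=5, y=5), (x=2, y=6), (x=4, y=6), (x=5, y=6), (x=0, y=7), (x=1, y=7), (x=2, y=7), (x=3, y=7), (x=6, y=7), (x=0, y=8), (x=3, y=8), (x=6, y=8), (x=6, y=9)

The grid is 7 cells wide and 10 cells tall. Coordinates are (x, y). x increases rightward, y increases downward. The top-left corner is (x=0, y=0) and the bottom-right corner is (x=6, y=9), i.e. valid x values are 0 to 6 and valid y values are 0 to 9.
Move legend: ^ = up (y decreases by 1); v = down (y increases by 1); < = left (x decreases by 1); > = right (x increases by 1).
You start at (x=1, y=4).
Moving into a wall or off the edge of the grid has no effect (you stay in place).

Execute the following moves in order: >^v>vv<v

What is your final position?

Start: (x=1, y=4)
  > (right): (x=1, y=4) -> (x=2, y=4)
  ^ (up): (x=2, y=4) -> (x=2, y=3)
  v (down): (x=2, y=3) -> (x=2, y=4)
  > (right): blocked, stay at (x=2, y=4)
  v (down): blocked, stay at (x=2, y=4)
  v (down): blocked, stay at (x=2, y=4)
  < (left): (x=2, y=4) -> (x=1, y=4)
  v (down): (x=1, y=4) -> (x=1, y=5)
Final: (x=1, y=5)

Answer: Final position: (x=1, y=5)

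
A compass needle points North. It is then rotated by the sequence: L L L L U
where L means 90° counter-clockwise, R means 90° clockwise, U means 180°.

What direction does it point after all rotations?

Start: North
  L (left (90° counter-clockwise)) -> West
  L (left (90° counter-clockwise)) -> South
  L (left (90° counter-clockwise)) -> East
  L (left (90° counter-clockwise)) -> North
  U (U-turn (180°)) -> South
Final: South

Answer: Final heading: South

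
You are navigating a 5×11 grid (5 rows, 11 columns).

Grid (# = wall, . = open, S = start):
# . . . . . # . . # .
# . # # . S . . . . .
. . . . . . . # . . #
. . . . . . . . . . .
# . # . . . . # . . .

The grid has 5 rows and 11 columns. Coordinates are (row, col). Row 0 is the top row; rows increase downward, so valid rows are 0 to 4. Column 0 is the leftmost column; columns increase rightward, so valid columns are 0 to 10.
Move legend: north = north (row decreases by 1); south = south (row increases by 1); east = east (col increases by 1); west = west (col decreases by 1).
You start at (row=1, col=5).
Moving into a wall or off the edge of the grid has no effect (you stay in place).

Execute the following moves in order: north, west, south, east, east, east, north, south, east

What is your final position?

Answer: Final position: (row=1, col=8)

Derivation:
Start: (row=1, col=5)
  north (north): (row=1, col=5) -> (row=0, col=5)
  west (west): (row=0, col=5) -> (row=0, col=4)
  south (south): (row=0, col=4) -> (row=1, col=4)
  east (east): (row=1, col=4) -> (row=1, col=5)
  east (east): (row=1, col=5) -> (row=1, col=6)
  east (east): (row=1, col=6) -> (row=1, col=7)
  north (north): (row=1, col=7) -> (row=0, col=7)
  south (south): (row=0, col=7) -> (row=1, col=7)
  east (east): (row=1, col=7) -> (row=1, col=8)
Final: (row=1, col=8)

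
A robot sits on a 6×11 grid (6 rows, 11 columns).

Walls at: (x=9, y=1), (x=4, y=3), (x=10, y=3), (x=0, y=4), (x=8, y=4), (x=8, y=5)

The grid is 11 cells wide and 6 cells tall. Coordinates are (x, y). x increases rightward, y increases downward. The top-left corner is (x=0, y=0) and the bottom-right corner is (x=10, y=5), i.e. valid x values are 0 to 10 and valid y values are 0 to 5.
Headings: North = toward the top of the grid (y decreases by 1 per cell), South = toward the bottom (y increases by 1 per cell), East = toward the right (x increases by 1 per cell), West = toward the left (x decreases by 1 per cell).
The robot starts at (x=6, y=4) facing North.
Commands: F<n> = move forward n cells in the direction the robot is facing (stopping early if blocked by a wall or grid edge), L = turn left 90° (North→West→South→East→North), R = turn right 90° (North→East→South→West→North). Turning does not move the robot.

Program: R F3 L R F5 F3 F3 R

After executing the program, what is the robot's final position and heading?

Start: (x=6, y=4), facing North
  R: turn right, now facing East
  F3: move forward 1/3 (blocked), now at (x=7, y=4)
  L: turn left, now facing North
  R: turn right, now facing East
  F5: move forward 0/5 (blocked), now at (x=7, y=4)
  F3: move forward 0/3 (blocked), now at (x=7, y=4)
  F3: move forward 0/3 (blocked), now at (x=7, y=4)
  R: turn right, now facing South
Final: (x=7, y=4), facing South

Answer: Final position: (x=7, y=4), facing South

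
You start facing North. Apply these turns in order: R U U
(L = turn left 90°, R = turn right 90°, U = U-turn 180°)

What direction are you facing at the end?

Answer: Final heading: East

Derivation:
Start: North
  R (right (90° clockwise)) -> East
  U (U-turn (180°)) -> West
  U (U-turn (180°)) -> East
Final: East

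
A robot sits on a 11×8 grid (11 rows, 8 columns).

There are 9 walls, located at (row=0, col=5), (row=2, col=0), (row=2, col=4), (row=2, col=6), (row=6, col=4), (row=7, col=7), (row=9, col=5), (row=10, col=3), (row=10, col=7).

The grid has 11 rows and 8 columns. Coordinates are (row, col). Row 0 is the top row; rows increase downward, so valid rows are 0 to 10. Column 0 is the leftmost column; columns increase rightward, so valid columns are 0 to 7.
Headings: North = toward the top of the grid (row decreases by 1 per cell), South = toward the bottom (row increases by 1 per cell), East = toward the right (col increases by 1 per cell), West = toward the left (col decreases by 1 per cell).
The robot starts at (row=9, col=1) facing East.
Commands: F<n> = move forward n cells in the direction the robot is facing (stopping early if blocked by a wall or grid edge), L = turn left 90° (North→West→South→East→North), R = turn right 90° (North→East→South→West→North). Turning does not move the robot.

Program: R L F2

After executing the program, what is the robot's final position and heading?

Start: (row=9, col=1), facing East
  R: turn right, now facing South
  L: turn left, now facing East
  F2: move forward 2, now at (row=9, col=3)
Final: (row=9, col=3), facing East

Answer: Final position: (row=9, col=3), facing East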